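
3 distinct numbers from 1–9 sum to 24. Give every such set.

{7,8,9}

3 distinct digits from 1–9 sum between 6 and 24.
Only one set works: {7,8,9}.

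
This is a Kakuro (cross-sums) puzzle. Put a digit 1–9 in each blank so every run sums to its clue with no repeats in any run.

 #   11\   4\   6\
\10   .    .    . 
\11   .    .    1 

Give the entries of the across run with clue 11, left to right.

4 in 2 cells must be {1,3}.
R1C3 = 6 − 1 = 5 completes the 6 down.
Given what's placed, R2C2 must be 3 to fit the 11 across and 4 down.
R1C2 = 4 − 3 = 1 completes the 4 down.
R2C1 = 11 − 4 = 7 completes the 11 across.
R1C1 = 10 − 6 = 4 completes the 10 across.

7 3 1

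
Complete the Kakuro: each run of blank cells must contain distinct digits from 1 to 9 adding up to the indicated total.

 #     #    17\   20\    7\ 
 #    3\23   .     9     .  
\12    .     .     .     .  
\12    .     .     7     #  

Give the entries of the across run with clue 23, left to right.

8 9 6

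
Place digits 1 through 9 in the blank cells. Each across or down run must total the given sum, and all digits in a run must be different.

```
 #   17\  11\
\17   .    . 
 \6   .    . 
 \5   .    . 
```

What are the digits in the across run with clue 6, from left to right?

17 in 2 cells must be {8,9}.
The 17 across and the 11 down share only 8, so R1C2 = 8.
R1C1 = 17 − 8 = 9 completes the 17 across.
Nothing is forced directly, so branch on R2C2, whose candidates are 1 or 2. If R2C2 = 2: then R2C1 would have to be in {4} for the 6 across but in {1,2,3,5,6,7} for the 17 down — contradiction. So R2C2 = 1.
R2C1 = 6 − 1 = 5 completes the 6 across.
R3C1 = 17 − 14 = 3 completes the 17 down.
R3C2 = 5 − 3 = 2 completes the 5 across.

5 1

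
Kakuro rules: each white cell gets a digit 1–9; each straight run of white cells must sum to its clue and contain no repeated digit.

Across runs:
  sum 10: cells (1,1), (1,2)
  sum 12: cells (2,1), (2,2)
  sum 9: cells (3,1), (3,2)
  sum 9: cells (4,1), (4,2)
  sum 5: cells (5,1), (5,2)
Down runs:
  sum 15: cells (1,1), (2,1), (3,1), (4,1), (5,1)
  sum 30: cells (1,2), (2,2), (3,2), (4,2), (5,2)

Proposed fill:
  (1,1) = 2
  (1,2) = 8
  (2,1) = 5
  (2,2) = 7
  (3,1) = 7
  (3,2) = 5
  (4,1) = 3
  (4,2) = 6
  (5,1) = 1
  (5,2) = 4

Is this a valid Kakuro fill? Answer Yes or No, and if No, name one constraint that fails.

No — the across run (3,1)–(3,2) sums to 12, not 9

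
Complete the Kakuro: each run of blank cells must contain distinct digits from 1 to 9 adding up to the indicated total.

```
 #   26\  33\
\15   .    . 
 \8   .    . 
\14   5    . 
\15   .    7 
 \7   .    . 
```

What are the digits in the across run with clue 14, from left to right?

R3C2 = 14 − 5 = 9 completes the 14 across.
R4C1 = 15 − 7 = 8 completes the 15 across.
Nothing is forced directly, so branch on R1C2, whose candidates are 6 or 8. If R1C2 = 6: that forces R1C1 = 9, R2C2 = 3, after which R5C2 would have to be in {1,2,3,4,5,6} for the 7 across but in {8} for the 33 down — contradiction. So R1C2 = 8.
R1C1 = 15 − 8 = 7 completes the 15 across.
Given what's placed, R2C1 must be 2 to fit the 8 across and 26 down.
R2C2 = 8 − 2 = 6 completes the 8 across.
R5C1 = 26 − 22 = 4 completes the 26 down.
R5C2 = 7 − 4 = 3 completes the 7 across.

5 9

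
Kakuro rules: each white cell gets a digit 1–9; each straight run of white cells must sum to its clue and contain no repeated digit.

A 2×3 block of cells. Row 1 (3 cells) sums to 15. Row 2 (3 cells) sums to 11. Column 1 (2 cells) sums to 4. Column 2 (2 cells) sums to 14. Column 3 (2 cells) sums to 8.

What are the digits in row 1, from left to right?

4 in 2 cells must be {1,3}.
Nothing is forced directly, so branch on (2,2), whose candidates are 5 or 6 or 8. If (2,2) = 5: that forces (1,2) = 9, after which (2,1) would have to be in {2,4} for the 11 across but in {1,3} for the 4 down — contradiction. If (2,2) = 8: that forces (1,2) = 6, (2,1) = 1, (2,3) = 2, after which (1,1) would have to be in {1,2,4,5,7,8} for the 15 across but in {3} for the 4 down — contradiction. So (2,2) = 6.
(1,2) = 14 − 6 = 8 completes the 14 down.
Nothing is forced directly, so branch on (1,1), whose candidates are 1 or 3. If (1,1) = 3: then (1,3) would have to be in {4} for the 15 across but in {1,2,3,5,6,7} for the 8 down — contradiction. So (1,1) = 1.
(1,3) = 15 − 9 = 6 completes the 15 across.
(2,1) = 4 − 1 = 3 completes the 4 down.
(2,3) = 11 − 9 = 2 completes the 11 across.

1, 8, 6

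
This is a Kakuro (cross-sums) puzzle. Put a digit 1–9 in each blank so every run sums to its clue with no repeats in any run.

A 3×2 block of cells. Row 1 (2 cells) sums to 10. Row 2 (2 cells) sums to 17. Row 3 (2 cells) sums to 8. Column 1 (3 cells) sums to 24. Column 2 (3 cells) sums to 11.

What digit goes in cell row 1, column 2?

2

17 in 2 cells must be {8,9}; 24 in 3 cells must be {7,8,9}.
The 17 across and the 11 down share only 8, so (2,2) = 8.
The 8 across and the 24 down share only 7, so (3,1) = 7.
(3,2) = 8 − 7 = 1 completes the 8 across.
(1,2) = 11 − 9 = 2 completes the 11 down.
(2,1) = 17 − 8 = 9 completes the 17 across.
(1,1) = 10 − 2 = 8 completes the 10 across.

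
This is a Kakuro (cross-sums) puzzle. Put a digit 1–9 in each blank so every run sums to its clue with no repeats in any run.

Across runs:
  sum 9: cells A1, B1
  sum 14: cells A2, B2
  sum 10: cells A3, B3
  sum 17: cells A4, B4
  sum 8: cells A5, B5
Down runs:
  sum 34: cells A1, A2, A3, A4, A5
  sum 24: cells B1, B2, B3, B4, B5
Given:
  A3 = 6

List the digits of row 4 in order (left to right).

9, 8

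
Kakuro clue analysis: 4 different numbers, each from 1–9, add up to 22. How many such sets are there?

4 distinct digits from 1–9 sum between 10 and 30.

11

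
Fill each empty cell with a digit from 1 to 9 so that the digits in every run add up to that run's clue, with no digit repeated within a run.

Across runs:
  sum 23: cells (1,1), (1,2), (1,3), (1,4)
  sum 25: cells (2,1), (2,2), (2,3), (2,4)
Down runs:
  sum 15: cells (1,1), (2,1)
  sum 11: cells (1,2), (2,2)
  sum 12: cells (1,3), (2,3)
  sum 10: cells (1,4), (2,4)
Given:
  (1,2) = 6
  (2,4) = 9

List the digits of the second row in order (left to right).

8, 5, 3, 9

(1,4) = 10 − 9 = 1 completes the 10 down.
(2,2) = 11 − 6 = 5 completes the 11 down.
No cell is forced outright now. (2,1) can only be 7 or 8 (the digits allowed by both its 25 across and its 15 down). If (2,1) = 7: then (1,1) would have to be in {7,9} for the 23 across but in {8} for the 15 down — contradiction. So (2,1) = 8.
(1,1) = 15 − 8 = 7 completes the 15 down.
(1,3) = 23 − 14 = 9 completes the 23 across.
(2,3) = 25 − 22 = 3 completes the 25 across.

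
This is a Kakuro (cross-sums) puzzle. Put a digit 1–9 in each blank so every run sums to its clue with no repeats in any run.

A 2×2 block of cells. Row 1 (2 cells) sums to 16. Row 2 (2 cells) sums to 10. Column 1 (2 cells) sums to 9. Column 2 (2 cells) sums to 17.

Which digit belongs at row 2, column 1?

2

16 in 2 cells must be {7,9}; 17 in 2 cells must be {8,9}.
The 16 across and the 9 down share only 7, so (1,1) = 7.
(1,2) = 16 − 7 = 9 completes the 16 across.
(2,1) = 9 − 7 = 2 completes the 9 down.
(2,2) = 10 − 2 = 8 completes the 10 across.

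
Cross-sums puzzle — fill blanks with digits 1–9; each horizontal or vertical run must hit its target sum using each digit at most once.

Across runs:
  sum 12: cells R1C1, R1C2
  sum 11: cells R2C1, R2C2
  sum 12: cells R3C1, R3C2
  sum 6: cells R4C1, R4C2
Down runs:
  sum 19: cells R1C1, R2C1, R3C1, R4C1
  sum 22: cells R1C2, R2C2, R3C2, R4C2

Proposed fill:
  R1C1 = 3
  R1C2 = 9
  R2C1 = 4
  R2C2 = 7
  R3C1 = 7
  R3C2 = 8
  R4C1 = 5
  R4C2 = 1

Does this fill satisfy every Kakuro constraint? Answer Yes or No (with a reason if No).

No — the down run R1C2–R4C2 sums to 25, not 22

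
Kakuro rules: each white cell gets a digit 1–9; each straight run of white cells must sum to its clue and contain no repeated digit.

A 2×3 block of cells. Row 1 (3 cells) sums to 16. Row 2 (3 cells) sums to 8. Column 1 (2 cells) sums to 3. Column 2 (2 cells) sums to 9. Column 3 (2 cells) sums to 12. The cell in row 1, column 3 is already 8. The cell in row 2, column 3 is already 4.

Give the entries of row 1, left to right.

3 in 2 cells must be {1,2}.
(2,1) = 1: the only remaining digit allowed by both the 8 across and the 3 down.
(2,2) = 8 − 5 = 3 completes the 8 across.
(1,1) = 3 − 1 = 2 completes the 3 down.
(1,2) = 16 − 10 = 6 completes the 16 across.

2, 6, 8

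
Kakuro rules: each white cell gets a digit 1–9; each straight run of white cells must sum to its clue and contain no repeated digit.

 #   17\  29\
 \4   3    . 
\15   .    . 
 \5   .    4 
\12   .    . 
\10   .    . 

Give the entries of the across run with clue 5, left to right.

4 in 2 cells must be {1,3}.
R1C2 = 4 − 3 = 1 completes the 4 across.
R3C1 = 5 − 4 = 1 completes the 5 across.

1, 4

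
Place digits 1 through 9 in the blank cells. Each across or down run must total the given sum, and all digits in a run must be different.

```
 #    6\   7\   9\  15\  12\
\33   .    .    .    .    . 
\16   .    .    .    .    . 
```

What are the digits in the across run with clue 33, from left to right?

5 4 7 9 8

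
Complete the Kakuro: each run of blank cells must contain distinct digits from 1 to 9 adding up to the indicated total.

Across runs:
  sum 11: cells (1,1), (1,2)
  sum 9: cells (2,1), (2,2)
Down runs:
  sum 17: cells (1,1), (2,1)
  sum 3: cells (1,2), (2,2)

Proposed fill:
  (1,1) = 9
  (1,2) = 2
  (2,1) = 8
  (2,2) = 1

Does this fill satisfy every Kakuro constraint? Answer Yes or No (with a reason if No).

Across: 9+2=11; 8+1=9. Down: 9+8=17; 2+1=3. No digit repeats within any run.

Yes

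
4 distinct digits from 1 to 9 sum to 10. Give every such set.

{1,2,3,4}

4 distinct digits from 1–9 sum between 10 and 30.
Only one set works: {1,2,3,4}.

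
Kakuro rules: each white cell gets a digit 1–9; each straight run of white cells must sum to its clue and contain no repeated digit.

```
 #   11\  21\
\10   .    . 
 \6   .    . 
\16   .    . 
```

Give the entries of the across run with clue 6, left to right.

1, 5

16 in 2 cells must be {7,9}.
The 16 across and the 11 down share only 7, so R3C1 = 7.
R3C2 = 16 − 7 = 9 completes the 16 across.
Given what's placed, R2C1 must be 1 to fit the 6 across and 11 down.
R2C2 = 6 − 1 = 5 completes the 6 across.
R1C1 = 11 − 8 = 3 completes the 11 down.
R1C2 = 10 − 3 = 7 completes the 10 across.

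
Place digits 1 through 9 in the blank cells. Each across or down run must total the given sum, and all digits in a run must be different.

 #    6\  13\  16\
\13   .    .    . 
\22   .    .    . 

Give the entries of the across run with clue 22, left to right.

5, 8, 9

16 in 2 cells must be {7,9}.
The 22 across and the 6 down share only 5, so R2C1 = 5.
Given what's placed, R2C3 must be 9 to fit the 22 across and 16 down.
R1C1 = 6 − 5 = 1 completes the 6 down.
R1C3 = 16 − 9 = 7 completes the 16 down.
R2C2 = 22 − 14 = 8 completes the 22 across.
R1C2 = 13 − 8 = 5 completes the 13 across.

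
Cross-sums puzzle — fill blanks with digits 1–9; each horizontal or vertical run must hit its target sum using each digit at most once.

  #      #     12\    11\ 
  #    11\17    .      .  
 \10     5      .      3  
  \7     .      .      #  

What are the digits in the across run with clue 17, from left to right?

9, 8

17 in 2 cells must be {8,9}.
R1C3 = 11 − 3 = 8 completes the 11 down.
R2C2 = 10 − 8 = 2 completes the 10 across.
R3C1 = 11 − 5 = 6 completes the 11 down.
R3C2 = 7 − 6 = 1 completes the 7 across.
R1C2 = 17 − 8 = 9 completes the 17 across.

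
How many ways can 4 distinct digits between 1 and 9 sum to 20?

12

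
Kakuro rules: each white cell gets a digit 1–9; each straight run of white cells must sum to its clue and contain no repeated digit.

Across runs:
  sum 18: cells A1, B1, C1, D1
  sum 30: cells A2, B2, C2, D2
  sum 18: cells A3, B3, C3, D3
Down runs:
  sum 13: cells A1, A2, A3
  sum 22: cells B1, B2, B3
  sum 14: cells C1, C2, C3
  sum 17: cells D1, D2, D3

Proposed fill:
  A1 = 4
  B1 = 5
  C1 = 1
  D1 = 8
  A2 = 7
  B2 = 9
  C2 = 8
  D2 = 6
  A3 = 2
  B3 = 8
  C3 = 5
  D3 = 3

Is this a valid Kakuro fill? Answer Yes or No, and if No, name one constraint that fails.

Across: 4+5+1+8=18; 7+9+8+6=30; 2+8+5+3=18. Down: 4+7+2=13; 5+9+8=22; 1+8+5=14; 8+6+3=17. No digit repeats within any run.

Yes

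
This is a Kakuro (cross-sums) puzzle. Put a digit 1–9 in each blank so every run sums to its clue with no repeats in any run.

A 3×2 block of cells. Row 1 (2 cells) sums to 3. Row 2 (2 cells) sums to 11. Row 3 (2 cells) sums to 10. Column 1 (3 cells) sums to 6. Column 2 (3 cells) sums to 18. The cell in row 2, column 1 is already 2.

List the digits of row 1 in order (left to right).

1 2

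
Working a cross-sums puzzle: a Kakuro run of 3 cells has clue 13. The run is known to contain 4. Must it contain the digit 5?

No

Counterexample: {1,4,8} sums to 13 under that restriction without using 5.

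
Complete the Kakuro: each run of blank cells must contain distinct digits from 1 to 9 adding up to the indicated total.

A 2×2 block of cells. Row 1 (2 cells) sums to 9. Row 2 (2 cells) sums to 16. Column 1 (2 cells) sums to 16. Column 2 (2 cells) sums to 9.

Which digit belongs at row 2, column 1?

9

16 in 2 cells must be {7,9}.
The 9 across and the 16 down share only 7, so (1,1) = 7.
(1,2) = 9 − 7 = 2 completes the 9 across.
(2,1) = 16 − 7 = 9 completes the 16 down.
(2,2) = 16 − 9 = 7 completes the 16 across.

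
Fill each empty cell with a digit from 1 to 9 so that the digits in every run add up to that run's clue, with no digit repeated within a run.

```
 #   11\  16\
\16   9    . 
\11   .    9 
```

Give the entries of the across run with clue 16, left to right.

16 in 2 cells must be {7,9}.
R1C2 = 16 − 9 = 7 completes the 16 across.
R2C1 = 11 − 9 = 2 completes the 11 across.

9 7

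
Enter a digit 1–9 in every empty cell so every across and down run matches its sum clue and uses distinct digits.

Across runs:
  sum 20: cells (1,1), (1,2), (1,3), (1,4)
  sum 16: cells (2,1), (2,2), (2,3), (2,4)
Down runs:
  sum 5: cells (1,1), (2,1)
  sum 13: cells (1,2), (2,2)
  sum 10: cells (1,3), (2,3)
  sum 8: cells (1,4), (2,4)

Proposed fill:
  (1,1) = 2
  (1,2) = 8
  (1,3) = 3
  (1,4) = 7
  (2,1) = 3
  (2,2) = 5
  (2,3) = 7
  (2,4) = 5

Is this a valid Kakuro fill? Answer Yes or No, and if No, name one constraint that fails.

No — the down run (1,4)–(2,4) sums to 12, not 8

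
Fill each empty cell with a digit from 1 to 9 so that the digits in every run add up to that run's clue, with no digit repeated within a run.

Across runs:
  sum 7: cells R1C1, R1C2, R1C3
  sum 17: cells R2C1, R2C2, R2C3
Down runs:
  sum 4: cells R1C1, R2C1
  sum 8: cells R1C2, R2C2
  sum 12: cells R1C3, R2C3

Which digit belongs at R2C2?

6

7 in 3 cells must be {1,2,4}; 4 in 2 cells must be {1,3}.
The 7 across and the 4 down share only 1, so R1C1 = 1.
Given what's placed, R1C2 must be 2 to fit the 7 across and 8 down.
R1C3 = 7 − 3 = 4 completes the 7 across.
R2C1 = 4 − 1 = 3 completes the 4 down.
R2C2 = 8 − 2 = 6 completes the 8 down.
R2C3 = 17 − 9 = 8 completes the 17 across.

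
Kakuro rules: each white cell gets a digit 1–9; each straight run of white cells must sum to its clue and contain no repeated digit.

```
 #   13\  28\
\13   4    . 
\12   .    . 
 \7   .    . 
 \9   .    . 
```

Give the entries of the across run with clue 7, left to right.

R1C2 = 13 − 4 = 9 completes the 13 across.
No cell is forced outright now. R2C1 can only be 3 or 5 (the digits allowed by both its 12 across and its 13 down). If R2C1 = 3: then R2C2 would have to be in {9} for the 12 across but in {4,5,6,7,8} for the 28 down — contradiction. So R2C1 = 5.
R2C2 = 12 − 5 = 7 completes the 12 across.
Given what's placed, R3C2 must be 4 to fit the 7 across and 28 down.
R4C2 = 28 − 20 = 8 completes the 28 down.
R3C1 = 7 − 4 = 3 completes the 7 across.
R4C1 = 9 − 8 = 1 completes the 9 across.

3 4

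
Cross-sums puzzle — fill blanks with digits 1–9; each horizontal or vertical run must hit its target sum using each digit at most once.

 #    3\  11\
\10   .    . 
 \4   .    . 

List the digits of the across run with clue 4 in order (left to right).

4 in 2 cells must be {1,3}; 3 in 2 cells must be {1,2}.
The 4 across and the 3 down share only 1, so R2C1 = 1.
R2C2 = 4 − 1 = 3 completes the 4 across.
R1C1 = 3 − 1 = 2 completes the 3 down.
R1C2 = 10 − 2 = 8 completes the 10 across.

1 3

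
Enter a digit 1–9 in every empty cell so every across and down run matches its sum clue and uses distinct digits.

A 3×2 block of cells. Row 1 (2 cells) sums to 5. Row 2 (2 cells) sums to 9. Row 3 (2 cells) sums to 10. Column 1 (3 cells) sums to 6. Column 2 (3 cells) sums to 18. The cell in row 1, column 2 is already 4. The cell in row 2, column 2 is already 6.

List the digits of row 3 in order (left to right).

2 8

6 in 3 cells must be {1,2,3}.
(1,1) = 5 − 4 = 1 completes the 5 across.
(2,1) = 9 − 6 = 3 completes the 9 across.
(3,1) = 6 − 4 = 2 completes the 6 down.
(3,2) = 10 − 2 = 8 completes the 10 across.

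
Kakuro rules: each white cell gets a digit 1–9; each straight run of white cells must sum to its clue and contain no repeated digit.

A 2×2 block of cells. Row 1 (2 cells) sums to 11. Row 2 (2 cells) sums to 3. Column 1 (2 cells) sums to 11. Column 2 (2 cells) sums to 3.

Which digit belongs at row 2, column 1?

2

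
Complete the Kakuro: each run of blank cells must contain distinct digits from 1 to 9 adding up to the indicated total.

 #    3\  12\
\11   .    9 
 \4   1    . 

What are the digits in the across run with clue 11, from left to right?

2 9

4 in 2 cells must be {1,3}; 3 in 2 cells must be {1,2}.
R1C1 = 11 − 9 = 2 completes the 11 across.
R2C2 = 4 − 1 = 3 completes the 4 across.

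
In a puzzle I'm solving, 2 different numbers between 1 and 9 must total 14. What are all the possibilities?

{5,9}; {6,8}

2 distinct digits from 1–9 sum between 3 and 17.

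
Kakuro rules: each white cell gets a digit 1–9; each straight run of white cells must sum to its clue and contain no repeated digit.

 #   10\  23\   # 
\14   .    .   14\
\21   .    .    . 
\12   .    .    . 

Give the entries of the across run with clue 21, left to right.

23 in 3 cells must be {6,8,9}.
Nothing is forced directly, so branch on R1C1, whose candidates are 5 or 6. If R1C1 = 6: that forces R1C2 = 8, after which R2C1 would have to be in {4,5,6,7,8,9} for the 21 across but in {1,3} for the 10 down — contradiction. So R1C1 = 5.
R1C2 = 14 − 5 = 9 completes the 14 across.
Given what's placed, R2C1 must be 4 to fit the 21 across and 10 down.
R2C2 = 8: the only remaining digit allowed by both the 21 across and the 23 down.
R2C3 = 21 − 12 = 9 completes the 21 across.

4, 8, 9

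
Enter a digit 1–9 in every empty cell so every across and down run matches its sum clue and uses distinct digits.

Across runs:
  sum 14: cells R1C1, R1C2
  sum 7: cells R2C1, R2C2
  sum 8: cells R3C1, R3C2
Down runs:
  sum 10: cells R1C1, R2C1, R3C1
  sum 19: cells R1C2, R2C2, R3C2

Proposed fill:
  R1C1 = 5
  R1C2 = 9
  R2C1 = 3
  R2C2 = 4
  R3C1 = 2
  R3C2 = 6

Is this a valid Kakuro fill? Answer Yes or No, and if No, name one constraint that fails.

Yes

Across: 5+9=14; 3+4=7; 2+6=8. Down: 5+3+2=10; 9+4+6=19. No digit repeats within any run.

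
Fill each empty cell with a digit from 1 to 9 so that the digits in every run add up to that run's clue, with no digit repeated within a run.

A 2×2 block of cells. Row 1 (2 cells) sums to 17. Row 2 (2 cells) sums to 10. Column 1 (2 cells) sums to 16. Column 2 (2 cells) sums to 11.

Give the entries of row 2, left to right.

7, 3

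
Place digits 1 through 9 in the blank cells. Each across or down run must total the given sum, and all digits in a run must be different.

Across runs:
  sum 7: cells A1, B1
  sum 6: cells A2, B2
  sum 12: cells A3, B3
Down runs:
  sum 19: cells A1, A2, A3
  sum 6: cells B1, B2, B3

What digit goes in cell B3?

6 in 3 cells must be {1,2,3}.
The 12 across and the 6 down share only 3, so B3 = 3.
A3 = 12 − 3 = 9 completes the 12 across.
Nothing is forced directly, so branch on B1, whose candidates are 1 or 2. If B1 = 2: then A1 would have to be in {5} for the 7 across but in {2,3,4,6,7,8} for the 19 down — contradiction. So B1 = 1.
A1 = 7 − 1 = 6 completes the 7 across.
A2 = 19 − 15 = 4 completes the 19 down.
B2 = 6 − 4 = 2 completes the 6 across.

3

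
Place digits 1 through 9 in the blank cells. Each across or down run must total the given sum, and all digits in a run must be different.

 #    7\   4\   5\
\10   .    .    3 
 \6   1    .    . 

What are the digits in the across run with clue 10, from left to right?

6 1 3

6 in 3 cells must be {1,2,3}; 4 in 2 cells must be {1,3}.
R1C1 = 7 − 1 = 6 completes the 7 down.
R1C2 = 10 − 9 = 1 completes the 10 across.
R2C2 = 4 − 1 = 3 completes the 4 down.
R2C3 = 6 − 4 = 2 completes the 6 across.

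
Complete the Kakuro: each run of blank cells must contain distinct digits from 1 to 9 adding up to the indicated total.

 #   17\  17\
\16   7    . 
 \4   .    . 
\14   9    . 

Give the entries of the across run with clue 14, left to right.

16 in 2 cells must be {7,9}; 4 in 2 cells must be {1,3}.
R1C2 = 16 − 7 = 9 completes the 16 across.
R2C1 = 17 − 16 = 1 completes the 17 down.
R2C2 = 4 − 1 = 3 completes the 4 across.
R3C2 = 14 − 9 = 5 completes the 14 across.

9 5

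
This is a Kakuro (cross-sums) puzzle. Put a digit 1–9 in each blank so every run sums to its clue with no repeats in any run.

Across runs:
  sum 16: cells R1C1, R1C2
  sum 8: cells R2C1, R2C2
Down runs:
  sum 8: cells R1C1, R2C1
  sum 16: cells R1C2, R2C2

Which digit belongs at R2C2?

16 in 2 cells must be {7,9}.
The 16 across and the 8 down share only 7, so R1C1 = 7.
R1C2 = 16 − 7 = 9 completes the 16 across.
R2C1 = 8 − 7 = 1 completes the 8 down.
R2C2 = 8 − 1 = 7 completes the 8 across.

7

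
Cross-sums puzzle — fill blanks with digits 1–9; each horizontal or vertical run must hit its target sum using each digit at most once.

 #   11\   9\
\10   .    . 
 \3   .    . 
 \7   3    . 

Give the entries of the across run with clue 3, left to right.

1, 2

3 in 2 cells must be {1,2}.
R3C2 = 7 − 3 = 4 completes the 7 across.
Given what's placed, R2C2 must be 2 to fit the 3 across and 9 down.
R1C2 = 9 − 6 = 3 completes the 9 down.
R2C1 = 3 − 2 = 1 completes the 3 across.
R1C1 = 10 − 3 = 7 completes the 10 across.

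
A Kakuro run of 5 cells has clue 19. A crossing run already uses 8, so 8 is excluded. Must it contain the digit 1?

Yes

Every partition of 19 into 5 distinct digits under that restriction includes 1: {1,2,3,4,9}, {1,2,3,6,7}, {1,2,4,5,7}, {1,3,4,5,6}.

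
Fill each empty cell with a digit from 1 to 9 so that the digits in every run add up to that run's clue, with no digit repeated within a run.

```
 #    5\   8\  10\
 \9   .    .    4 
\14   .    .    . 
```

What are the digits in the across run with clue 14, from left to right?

3 5 6

R2C3 = 10 − 4 = 6 completes the 10 down.
No cell is forced outright now. R2C1 can only be 1 or 3 (the digits allowed by both its 14 across and its 5 down). If R2C1 = 1: then R1C1 would have to be in {2,3} for the 9 across but in {4} for the 5 down — contradiction. So R2C1 = 3.
R1C1 = 5 − 3 = 2 completes the 5 down.
R1C2 = 9 − 6 = 3 completes the 9 across.
R2C2 = 14 − 9 = 5 completes the 14 across.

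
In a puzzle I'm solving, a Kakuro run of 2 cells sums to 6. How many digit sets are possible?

2

2 distinct digits from 1–9 sum between 3 and 17.
Enumerating: {1,5}, {2,4}.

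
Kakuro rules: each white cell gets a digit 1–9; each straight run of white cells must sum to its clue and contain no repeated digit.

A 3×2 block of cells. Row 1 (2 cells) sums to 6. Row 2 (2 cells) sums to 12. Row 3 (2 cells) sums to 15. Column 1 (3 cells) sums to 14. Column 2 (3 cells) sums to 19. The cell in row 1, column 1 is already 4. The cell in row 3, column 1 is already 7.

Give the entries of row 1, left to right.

(1,2) = 6 − 4 = 2 completes the 6 across.
(2,1) = 14 − 11 = 3 completes the 14 down.
(2,2) = 12 − 3 = 9 completes the 12 across.
(3,2) = 15 − 7 = 8 completes the 15 across.

4 2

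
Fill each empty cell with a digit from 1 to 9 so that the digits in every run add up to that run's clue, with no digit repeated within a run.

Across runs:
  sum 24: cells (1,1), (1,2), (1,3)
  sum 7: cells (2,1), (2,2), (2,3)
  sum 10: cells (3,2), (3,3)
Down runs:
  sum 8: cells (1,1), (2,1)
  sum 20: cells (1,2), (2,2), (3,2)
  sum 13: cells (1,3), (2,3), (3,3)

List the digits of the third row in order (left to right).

7, 3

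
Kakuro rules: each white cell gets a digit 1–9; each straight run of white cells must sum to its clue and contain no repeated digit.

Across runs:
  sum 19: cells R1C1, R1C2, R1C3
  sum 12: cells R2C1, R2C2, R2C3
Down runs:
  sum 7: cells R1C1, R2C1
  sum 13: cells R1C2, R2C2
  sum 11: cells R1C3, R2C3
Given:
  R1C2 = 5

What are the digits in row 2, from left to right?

1 8 3

Given what's placed, R1C1 must be 6 to fit the 19 across and 7 down.
R1C3 = 19 − 11 = 8 completes the 19 across.
R2C1 = 7 − 6 = 1 completes the 7 down.
R2C2 = 13 − 5 = 8 completes the 13 down.
R2C3 = 12 − 9 = 3 completes the 12 across.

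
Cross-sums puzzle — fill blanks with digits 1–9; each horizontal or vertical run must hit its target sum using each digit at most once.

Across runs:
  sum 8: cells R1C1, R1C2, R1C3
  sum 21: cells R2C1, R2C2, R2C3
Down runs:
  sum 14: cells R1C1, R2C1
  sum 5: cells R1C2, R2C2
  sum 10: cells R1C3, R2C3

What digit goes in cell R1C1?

5

The 8 across and the 14 down share only 5, so R1C1 = 5.
R2C1 = 14 − 5 = 9 completes the 14 down.
Given what's placed, R2C2 must be 4 to fit the 21 across and 5 down.
R2C3 = 21 − 13 = 8 completes the 21 across.
R1C2 = 5 − 4 = 1 completes the 5 down.
R1C3 = 8 − 6 = 2 completes the 8 across.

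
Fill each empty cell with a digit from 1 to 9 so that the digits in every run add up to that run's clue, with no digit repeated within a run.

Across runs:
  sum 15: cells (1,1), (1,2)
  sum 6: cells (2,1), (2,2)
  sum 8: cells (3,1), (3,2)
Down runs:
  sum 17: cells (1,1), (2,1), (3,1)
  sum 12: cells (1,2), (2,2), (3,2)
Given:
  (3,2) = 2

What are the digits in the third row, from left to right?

(3,1) = 8 − 2 = 6 completes the 8 across.
No cell is forced outright now. (2,1) can only be 2 or 4 (the digits allowed by both its 6 across and its 17 down). If (2,1) = 4: that forces (1,1) = 7, after which (1,2) would have to be in {8} for the 15 across but in {1,3,4,6,7,9} for the 12 down — contradiction. So (2,1) = 2.
(1,1) = 17 − 8 = 9 completes the 17 down.
(1,2) = 15 − 9 = 6 completes the 15 across.
(2,2) = 6 − 2 = 4 completes the 6 across.

6, 2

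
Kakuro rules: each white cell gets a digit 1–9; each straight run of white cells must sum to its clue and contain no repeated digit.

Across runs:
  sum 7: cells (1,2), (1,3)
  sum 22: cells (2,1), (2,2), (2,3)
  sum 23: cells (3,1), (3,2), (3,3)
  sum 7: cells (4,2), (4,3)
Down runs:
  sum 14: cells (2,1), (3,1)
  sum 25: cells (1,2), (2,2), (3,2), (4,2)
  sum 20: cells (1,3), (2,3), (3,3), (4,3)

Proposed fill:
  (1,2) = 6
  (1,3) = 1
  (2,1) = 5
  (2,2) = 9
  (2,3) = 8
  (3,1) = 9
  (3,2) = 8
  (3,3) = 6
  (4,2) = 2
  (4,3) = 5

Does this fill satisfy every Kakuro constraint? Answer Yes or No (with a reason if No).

Yes

Across: 6+1=7; 5+9+8=22; 9+8+6=23; 2+5=7. Down: 5+9=14; 6+9+8+2=25; 1+8+6+5=20. No digit repeats within any run.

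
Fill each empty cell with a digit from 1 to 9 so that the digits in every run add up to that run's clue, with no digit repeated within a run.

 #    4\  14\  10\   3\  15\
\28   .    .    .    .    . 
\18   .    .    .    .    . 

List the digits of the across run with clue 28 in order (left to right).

3, 9, 7, 1, 8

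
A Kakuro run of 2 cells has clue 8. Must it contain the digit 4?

Counterexample: {1,7} sums to 8 without using 4.

No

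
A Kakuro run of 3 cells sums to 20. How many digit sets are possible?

3 distinct digits from 1–9 sum between 6 and 24.
Enumerating: {3,8,9}, {4,7,9}, {5,6,9}, {5,7,8}.

4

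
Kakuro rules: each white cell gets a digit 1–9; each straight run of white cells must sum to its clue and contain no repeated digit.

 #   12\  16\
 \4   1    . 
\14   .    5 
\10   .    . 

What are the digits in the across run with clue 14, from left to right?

9 5

4 in 2 cells must be {1,3}.
R1C2 = 4 − 1 = 3 completes the 4 across.
R2C1 = 14 − 5 = 9 completes the 14 across.
R3C1 = 12 − 10 = 2 completes the 12 down.
R3C2 = 10 − 2 = 8 completes the 10 across.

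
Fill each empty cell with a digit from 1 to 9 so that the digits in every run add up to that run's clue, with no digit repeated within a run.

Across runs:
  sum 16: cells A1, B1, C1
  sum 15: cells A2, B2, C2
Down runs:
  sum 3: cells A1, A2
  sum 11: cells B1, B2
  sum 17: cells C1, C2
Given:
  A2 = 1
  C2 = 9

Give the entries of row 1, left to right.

2, 6, 8

3 in 2 cells must be {1,2}; 17 in 2 cells must be {8,9}.
A1 = 3 − 1 = 2 completes the 3 down.
C1 = 17 − 9 = 8 completes the 17 down.
B2 = 15 − 10 = 5 completes the 15 across.
B1 = 16 − 10 = 6 completes the 16 across.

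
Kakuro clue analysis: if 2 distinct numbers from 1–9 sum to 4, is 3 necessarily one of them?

Yes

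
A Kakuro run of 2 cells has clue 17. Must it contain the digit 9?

Yes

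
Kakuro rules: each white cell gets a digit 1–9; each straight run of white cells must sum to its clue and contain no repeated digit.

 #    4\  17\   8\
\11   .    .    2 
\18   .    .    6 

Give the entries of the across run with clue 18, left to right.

3 9 6

4 in 2 cells must be {1,3}; 17 in 2 cells must be {8,9}.
R1C2 = 8: the only remaining digit allowed by both the 11 across and the 17 down.
R2C1 = 3: the only remaining digit allowed by both the 18 across and the 4 down.
R2C2 = 18 − 9 = 9 completes the 18 across.
R1C1 = 11 − 10 = 1 completes the 11 across.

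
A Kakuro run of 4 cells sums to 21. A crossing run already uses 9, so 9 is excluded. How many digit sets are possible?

5

4 distinct digits from 1–9 sum between 10 and 30.
Dropping sets that contain 9.
Enumerating: {1,5,7,8}, {2,4,7,8}, {2,5,6,8}, {3,4,6,8}, {3,5,6,7}.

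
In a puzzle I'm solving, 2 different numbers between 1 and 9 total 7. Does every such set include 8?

No

Counterexample: {1,6} sums to 7 without using 8.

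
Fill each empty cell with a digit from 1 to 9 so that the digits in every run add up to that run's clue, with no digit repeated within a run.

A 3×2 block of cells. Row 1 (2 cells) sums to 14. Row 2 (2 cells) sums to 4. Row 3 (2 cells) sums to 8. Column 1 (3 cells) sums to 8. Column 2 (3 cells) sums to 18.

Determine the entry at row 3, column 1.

2

4 in 2 cells must be {1,3}.
The 14 across and the 8 down share only 5, so (1,1) = 5.
(1,2) = 14 − 5 = 9 completes the 14 across.
Given what's placed, (2,1) must be 1 to fit the 4 across and 8 down.
(2,2) = 4 − 1 = 3 completes the 4 across.
(3,1) = 8 − 6 = 2 completes the 8 down.
(3,2) = 8 − 2 = 6 completes the 8 across.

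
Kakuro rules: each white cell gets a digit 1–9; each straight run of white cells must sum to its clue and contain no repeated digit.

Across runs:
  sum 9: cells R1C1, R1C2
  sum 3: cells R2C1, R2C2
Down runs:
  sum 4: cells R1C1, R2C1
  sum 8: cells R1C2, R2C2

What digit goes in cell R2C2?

3 in 2 cells must be {1,2}; 4 in 2 cells must be {1,3}.
The 3 across and the 4 down share only 1, so R2C1 = 1.
R2C2 = 3 − 1 = 2 completes the 3 across.
R1C1 = 4 − 1 = 3 completes the 4 down.
R1C2 = 9 − 3 = 6 completes the 9 across.

2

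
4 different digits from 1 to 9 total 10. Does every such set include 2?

Yes

The only way to make 10 from 4 distinct digits is {1,2,3,4}, which contains 2.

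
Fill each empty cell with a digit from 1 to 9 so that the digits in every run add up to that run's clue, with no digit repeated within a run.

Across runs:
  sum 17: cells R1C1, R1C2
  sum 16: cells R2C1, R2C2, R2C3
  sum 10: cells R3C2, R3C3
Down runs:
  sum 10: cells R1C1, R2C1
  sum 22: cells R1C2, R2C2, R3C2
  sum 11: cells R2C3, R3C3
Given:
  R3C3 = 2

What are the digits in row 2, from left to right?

17 in 2 cells must be {8,9}.
R2C3 = 11 − 2 = 9 completes the 11 down.
R3C2 = 10 − 2 = 8 completes the 10 across.
Given what's placed, R1C2 must be 9 to fit the 17 across and 22 down.
R2C2 = 22 − 17 = 5 completes the 22 down.
R1C1 = 17 − 9 = 8 completes the 17 across.
R2C1 = 16 − 14 = 2 completes the 16 across.

2 5 9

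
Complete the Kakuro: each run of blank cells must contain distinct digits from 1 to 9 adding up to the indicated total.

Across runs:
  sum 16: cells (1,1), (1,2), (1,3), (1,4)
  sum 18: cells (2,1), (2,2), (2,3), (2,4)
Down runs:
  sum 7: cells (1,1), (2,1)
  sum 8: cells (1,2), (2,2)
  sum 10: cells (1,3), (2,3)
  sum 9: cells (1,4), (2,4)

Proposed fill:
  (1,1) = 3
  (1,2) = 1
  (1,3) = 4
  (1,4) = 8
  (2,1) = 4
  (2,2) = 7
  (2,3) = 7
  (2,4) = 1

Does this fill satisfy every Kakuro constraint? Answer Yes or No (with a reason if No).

No — the down run (1,3)–(2,3) sums to 11, not 10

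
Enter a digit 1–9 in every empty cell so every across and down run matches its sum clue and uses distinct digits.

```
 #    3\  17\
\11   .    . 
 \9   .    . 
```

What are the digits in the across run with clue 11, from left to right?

2 9

3 in 2 cells must be {1,2}; 17 in 2 cells must be {8,9}.
The 11 across and the 3 down share only 2, so R1C1 = 2.
R1C2 = 11 − 2 = 9 completes the 11 across.
R2C1 = 3 − 2 = 1 completes the 3 down.
R2C2 = 9 − 1 = 8 completes the 9 across.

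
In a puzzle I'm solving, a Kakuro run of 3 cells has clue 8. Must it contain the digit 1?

Every partition of 8 into 3 distinct digits includes 1: {1,2,5}, {1,3,4}.

Yes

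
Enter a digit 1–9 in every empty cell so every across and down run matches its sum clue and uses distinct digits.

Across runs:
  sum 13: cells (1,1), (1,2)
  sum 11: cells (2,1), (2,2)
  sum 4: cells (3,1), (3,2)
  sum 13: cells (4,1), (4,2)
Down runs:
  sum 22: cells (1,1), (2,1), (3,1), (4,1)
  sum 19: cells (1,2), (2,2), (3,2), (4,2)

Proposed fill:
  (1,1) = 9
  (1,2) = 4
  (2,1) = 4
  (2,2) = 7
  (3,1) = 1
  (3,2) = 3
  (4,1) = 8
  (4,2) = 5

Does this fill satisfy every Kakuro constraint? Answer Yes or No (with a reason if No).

Yes

Across: 9+4=13; 4+7=11; 1+3=4; 8+5=13. Down: 9+4+1+8=22; 4+7+3+5=19. No digit repeats within any run.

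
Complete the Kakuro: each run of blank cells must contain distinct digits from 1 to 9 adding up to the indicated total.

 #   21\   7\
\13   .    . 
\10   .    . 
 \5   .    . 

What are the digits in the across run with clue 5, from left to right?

4 1

7 in 3 cells must be {1,2,4}.
The 13 across and the 7 down share only 4, so R1C2 = 4.
The 5 across and the 21 down share only 4, so R3C1 = 4.
R3C2 = 5 − 4 = 1 completes the 5 across.
R1C1 = 13 − 4 = 9 completes the 13 across.
R2C1 = 21 − 13 = 8 completes the 21 down.
R2C2 = 10 − 8 = 2 completes the 10 across.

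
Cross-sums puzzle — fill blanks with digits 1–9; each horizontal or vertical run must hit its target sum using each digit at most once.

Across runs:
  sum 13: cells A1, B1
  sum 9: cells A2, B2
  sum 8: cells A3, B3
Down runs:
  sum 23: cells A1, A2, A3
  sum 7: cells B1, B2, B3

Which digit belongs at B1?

23 in 3 cells must be {6,8,9}; 7 in 3 cells must be {1,2,4}.
The 13 across and the 7 down share only 4, so B1 = 4.
The 8 across and the 23 down share only 6, so A3 = 6.
B3 = 8 − 6 = 2 completes the 8 across.
A1 = 13 − 4 = 9 completes the 13 across.
A2 = 23 − 15 = 8 completes the 23 down.
B2 = 9 − 8 = 1 completes the 9 across.

4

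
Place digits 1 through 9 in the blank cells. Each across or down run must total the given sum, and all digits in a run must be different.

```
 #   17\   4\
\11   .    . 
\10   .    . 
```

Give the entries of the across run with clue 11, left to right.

8 3

17 in 2 cells must be {8,9}; 4 in 2 cells must be {1,3}.
The 11 across and the 4 down share only 3, so R1C2 = 3.
R2C2 = 4 − 3 = 1 completes the 4 down.
R1C1 = 11 − 3 = 8 completes the 11 across.
R2C1 = 10 − 1 = 9 completes the 10 across.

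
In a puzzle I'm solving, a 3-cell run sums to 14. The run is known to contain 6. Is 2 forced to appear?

Counterexample: {1,6,7} sums to 14 under that restriction without using 2.

No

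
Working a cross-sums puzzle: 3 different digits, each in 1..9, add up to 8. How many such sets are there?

3 distinct digits from 1–9 sum between 6 and 24.
Enumerating: {1,2,5}, {1,3,4}.

2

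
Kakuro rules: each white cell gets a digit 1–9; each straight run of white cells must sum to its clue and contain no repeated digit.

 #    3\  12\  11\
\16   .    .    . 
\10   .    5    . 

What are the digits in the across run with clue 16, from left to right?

1, 7, 8

3 in 2 cells must be {1,2}.
R1C2 = 12 − 5 = 7 completes the 12 down.
Given what's placed, R1C1 must be 1 to fit the 16 across and 3 down.
R1C3 = 16 − 8 = 8 completes the 16 across.
R2C1 = 3 − 1 = 2 completes the 3 down.
R2C3 = 10 − 7 = 3 completes the 10 across.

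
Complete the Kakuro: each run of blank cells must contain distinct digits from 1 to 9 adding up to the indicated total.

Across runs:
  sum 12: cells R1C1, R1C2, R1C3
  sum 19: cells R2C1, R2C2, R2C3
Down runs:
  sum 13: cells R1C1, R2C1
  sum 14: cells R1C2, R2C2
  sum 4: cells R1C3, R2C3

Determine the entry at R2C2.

9

4 in 2 cells must be {1,3}.
The 19 across and the 4 down share only 3, so R2C3 = 3.
R1C3 = 4 − 3 = 1 completes the 4 down.
Given what's placed, R2C2 must be 9 to fit the 19 across and 14 down.
R1C2 = 14 − 9 = 5 completes the 14 down.
R2C1 = 19 − 12 = 7 completes the 19 across.
R1C1 = 12 − 6 = 6 completes the 12 across.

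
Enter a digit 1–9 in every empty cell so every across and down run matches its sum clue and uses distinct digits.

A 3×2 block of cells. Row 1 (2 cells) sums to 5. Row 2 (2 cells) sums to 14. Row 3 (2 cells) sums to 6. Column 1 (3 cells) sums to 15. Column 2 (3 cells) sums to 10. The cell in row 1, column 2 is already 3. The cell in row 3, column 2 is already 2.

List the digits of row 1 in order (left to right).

2 3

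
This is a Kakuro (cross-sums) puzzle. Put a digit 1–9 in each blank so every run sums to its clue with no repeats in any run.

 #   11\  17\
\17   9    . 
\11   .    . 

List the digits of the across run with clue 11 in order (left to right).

2 9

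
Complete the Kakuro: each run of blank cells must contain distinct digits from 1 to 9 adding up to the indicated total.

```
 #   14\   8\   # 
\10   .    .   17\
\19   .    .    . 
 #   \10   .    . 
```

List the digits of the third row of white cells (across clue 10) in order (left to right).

1 9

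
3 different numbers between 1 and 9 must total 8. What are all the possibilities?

3 distinct digits from 1–9 sum between 6 and 24.

{1,2,5}; {1,3,4}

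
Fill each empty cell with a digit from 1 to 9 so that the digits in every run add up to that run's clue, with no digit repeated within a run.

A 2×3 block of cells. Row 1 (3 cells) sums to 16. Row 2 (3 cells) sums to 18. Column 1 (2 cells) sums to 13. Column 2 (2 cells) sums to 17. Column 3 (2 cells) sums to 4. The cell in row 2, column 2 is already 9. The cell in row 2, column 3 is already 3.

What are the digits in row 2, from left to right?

6, 9, 3

17 in 2 cells must be {8,9}; 4 in 2 cells must be {1,3}.
(1,2) = 17 − 9 = 8 completes the 17 down.
(1,3) = 4 − 3 = 1 completes the 4 down.
(2,1) = 18 − 12 = 6 completes the 18 across.
(1,1) = 16 − 9 = 7 completes the 16 across.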